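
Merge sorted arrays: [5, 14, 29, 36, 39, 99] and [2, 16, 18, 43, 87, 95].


Take 2 from B
Take 5 from A
Take 14 from A
Take 16 from B
Take 18 from B
Take 29 from A
Take 36 from A
Take 39 from A
Take 43 from B
Take 87 from B
Take 95 from B

Merged: [2, 5, 14, 16, 18, 29, 36, 39, 43, 87, 95, 99]


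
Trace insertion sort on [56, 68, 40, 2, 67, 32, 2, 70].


Initial: [56, 68, 40, 2, 67, 32, 2, 70]
Insert 68: [56, 68, 40, 2, 67, 32, 2, 70]
Insert 40: [40, 56, 68, 2, 67, 32, 2, 70]
Insert 2: [2, 40, 56, 68, 67, 32, 2, 70]
Insert 67: [2, 40, 56, 67, 68, 32, 2, 70]
Insert 32: [2, 32, 40, 56, 67, 68, 2, 70]
Insert 2: [2, 2, 32, 40, 56, 67, 68, 70]
Insert 70: [2, 2, 32, 40, 56, 67, 68, 70]

Sorted: [2, 2, 32, 40, 56, 67, 68, 70]


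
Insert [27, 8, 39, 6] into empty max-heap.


Insert 27: [27]
Insert 8: [27, 8]
Insert 39: [39, 8, 27]
Insert 6: [39, 8, 27, 6]

Final heap: [39, 8, 27, 6]


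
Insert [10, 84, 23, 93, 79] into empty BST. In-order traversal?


Insert 10: root
Insert 84: R from 10
Insert 23: R from 10 -> L from 84
Insert 93: R from 10 -> R from 84
Insert 79: R from 10 -> L from 84 -> R from 23

In-order: [10, 23, 79, 84, 93]


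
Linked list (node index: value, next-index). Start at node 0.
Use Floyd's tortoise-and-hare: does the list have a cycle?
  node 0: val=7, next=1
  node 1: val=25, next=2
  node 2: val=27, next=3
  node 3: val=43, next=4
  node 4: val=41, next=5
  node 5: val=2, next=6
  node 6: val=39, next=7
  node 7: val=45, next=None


Floyd's tortoise (slow, +1) and hare (fast, +2):
  init: slow=0, fast=0
  step 1: slow=1, fast=2
  step 2: slow=2, fast=4
  step 3: slow=3, fast=6
  step 4: fast 6->7->None, no cycle

Cycle: no


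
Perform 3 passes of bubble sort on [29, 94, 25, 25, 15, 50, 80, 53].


Initial: [29, 94, 25, 25, 15, 50, 80, 53]
Pass 1: [29, 25, 25, 15, 50, 80, 53, 94] (6 swaps)
Pass 2: [25, 25, 15, 29, 50, 53, 80, 94] (4 swaps)
Pass 3: [25, 15, 25, 29, 50, 53, 80, 94] (1 swaps)

After 3 passes: [25, 15, 25, 29, 50, 53, 80, 94]


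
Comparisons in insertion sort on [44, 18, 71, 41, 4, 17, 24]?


Algorithm: insertion sort
Input: [44, 18, 71, 41, 4, 17, 24]
Sorted: [4, 17, 18, 24, 41, 44, 71]

18


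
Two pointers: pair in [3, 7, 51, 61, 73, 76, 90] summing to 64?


lo=0(3)+hi=6(90)=93
lo=0(3)+hi=5(76)=79
lo=0(3)+hi=4(73)=76
lo=0(3)+hi=3(61)=64

Yes: 3+61=64


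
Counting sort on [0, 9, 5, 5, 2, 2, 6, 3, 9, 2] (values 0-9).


Input: [0, 9, 5, 5, 2, 2, 6, 3, 9, 2]
Counts: [1, 0, 3, 1, 0, 2, 1, 0, 0, 2]

Sorted: [0, 2, 2, 2, 3, 5, 5, 6, 9, 9]


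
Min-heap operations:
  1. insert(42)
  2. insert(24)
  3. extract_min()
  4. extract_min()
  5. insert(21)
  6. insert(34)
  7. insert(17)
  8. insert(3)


insert(42) -> [42]
insert(24) -> [24, 42]
extract_min()->24, [42]
extract_min()->42, []
insert(21) -> [21]
insert(34) -> [21, 34]
insert(17) -> [17, 34, 21]
insert(3) -> [3, 17, 21, 34]

Final heap: [3, 17, 21, 34]


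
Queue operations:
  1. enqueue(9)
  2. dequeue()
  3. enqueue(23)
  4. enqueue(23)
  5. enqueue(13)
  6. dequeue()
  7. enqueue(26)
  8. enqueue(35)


enqueue(9) -> [9]
dequeue()->9, []
enqueue(23) -> [23]
enqueue(23) -> [23, 23]
enqueue(13) -> [23, 23, 13]
dequeue()->23, [23, 13]
enqueue(26) -> [23, 13, 26]
enqueue(35) -> [23, 13, 26, 35]

Final queue: [23, 13, 26, 35]


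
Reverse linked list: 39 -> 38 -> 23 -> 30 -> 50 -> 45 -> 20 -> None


Step 1: curr=39, set curr.next=prev(None) | reversed so far: 39
Step 2: curr=38, set curr.next=prev(39) | reversed so far: 38 -> 39
Step 3: curr=23, set curr.next=prev(38) | reversed so far: 23 -> 38 -> 39
Step 4: curr=30, set curr.next=prev(23) | reversed so far: 30 -> 23 -> 38 -> 39
Step 5: curr=50, set curr.next=prev(30) | reversed so far: 50 -> 30 -> 23 -> 38 -> 39
Step 6: curr=45, set curr.next=prev(50) | reversed so far: 45 -> 50 -> 30 -> 23 -> 38 -> 39
Step 7: curr=20, set curr.next=prev(45) | reversed so far: 20 -> 45 -> 50 -> 30 -> 23 -> 38 -> 39

20 -> 45 -> 50 -> 30 -> 23 -> 38 -> 39 -> None


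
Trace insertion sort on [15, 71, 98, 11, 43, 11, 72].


Initial: [15, 71, 98, 11, 43, 11, 72]
Insert 71: [15, 71, 98, 11, 43, 11, 72]
Insert 98: [15, 71, 98, 11, 43, 11, 72]
Insert 11: [11, 15, 71, 98, 43, 11, 72]
Insert 43: [11, 15, 43, 71, 98, 11, 72]
Insert 11: [11, 11, 15, 43, 71, 98, 72]
Insert 72: [11, 11, 15, 43, 71, 72, 98]

Sorted: [11, 11, 15, 43, 71, 72, 98]


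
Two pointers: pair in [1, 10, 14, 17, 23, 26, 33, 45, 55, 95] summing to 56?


lo=0(1)+hi=9(95)=96
lo=0(1)+hi=8(55)=56

Yes: 1+55=56


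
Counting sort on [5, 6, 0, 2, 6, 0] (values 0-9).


Input: [5, 6, 0, 2, 6, 0]
Counts: [2, 0, 1, 0, 0, 1, 2, 0, 0, 0]

Sorted: [0, 0, 2, 5, 6, 6]


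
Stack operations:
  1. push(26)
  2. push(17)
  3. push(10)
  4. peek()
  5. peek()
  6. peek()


push(26) -> [26]
push(17) -> [26, 17]
push(10) -> [26, 17, 10]
peek()->10
peek()->10
peek()->10

Final stack: [26, 17, 10]


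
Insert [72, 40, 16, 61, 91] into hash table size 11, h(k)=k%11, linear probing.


Insert 72: h=6 -> slot 6
Insert 40: h=7 -> slot 7
Insert 16: h=5 -> slot 5
Insert 61: h=6, 2 probes -> slot 8
Insert 91: h=3 -> slot 3

Table: [None, None, None, 91, None, 16, 72, 40, 61, None, None]


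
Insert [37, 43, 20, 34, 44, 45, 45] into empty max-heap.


Insert 37: [37]
Insert 43: [43, 37]
Insert 20: [43, 37, 20]
Insert 34: [43, 37, 20, 34]
Insert 44: [44, 43, 20, 34, 37]
Insert 45: [45, 43, 44, 34, 37, 20]
Insert 45: [45, 43, 45, 34, 37, 20, 44]

Final heap: [45, 43, 45, 34, 37, 20, 44]


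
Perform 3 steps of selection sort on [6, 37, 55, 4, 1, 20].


Initial: [6, 37, 55, 4, 1, 20]
Step 1: min=1 at 4
  Swap: [1, 37, 55, 4, 6, 20]
Step 2: min=4 at 3
  Swap: [1, 4, 55, 37, 6, 20]
Step 3: min=6 at 4
  Swap: [1, 4, 6, 37, 55, 20]

After 3 steps: [1, 4, 6, 37, 55, 20]


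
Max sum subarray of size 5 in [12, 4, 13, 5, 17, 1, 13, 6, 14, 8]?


[0:5]: 51
[1:6]: 40
[2:7]: 49
[3:8]: 42
[4:9]: 51
[5:10]: 42

Max: 51 at [0:5]


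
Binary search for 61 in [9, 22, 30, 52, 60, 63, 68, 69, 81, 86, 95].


Step 1: lo=0, hi=10, mid=5, val=63
Step 2: lo=0, hi=4, mid=2, val=30
Step 3: lo=3, hi=4, mid=3, val=52
Step 4: lo=4, hi=4, mid=4, val=60

Not found


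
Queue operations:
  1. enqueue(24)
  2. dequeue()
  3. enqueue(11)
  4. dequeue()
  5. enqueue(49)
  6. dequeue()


enqueue(24) -> [24]
dequeue()->24, []
enqueue(11) -> [11]
dequeue()->11, []
enqueue(49) -> [49]
dequeue()->49, []

Final queue: []


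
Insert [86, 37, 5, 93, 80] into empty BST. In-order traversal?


Insert 86: root
Insert 37: L from 86
Insert 5: L from 86 -> L from 37
Insert 93: R from 86
Insert 80: L from 86 -> R from 37

In-order: [5, 37, 80, 86, 93]


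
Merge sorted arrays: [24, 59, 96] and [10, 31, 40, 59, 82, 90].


Take 10 from B
Take 24 from A
Take 31 from B
Take 40 from B
Take 59 from A
Take 59 from B
Take 82 from B
Take 90 from B

Merged: [10, 24, 31, 40, 59, 59, 82, 90, 96]


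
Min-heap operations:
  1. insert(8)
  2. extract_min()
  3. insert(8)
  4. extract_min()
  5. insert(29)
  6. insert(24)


insert(8) -> [8]
extract_min()->8, []
insert(8) -> [8]
extract_min()->8, []
insert(29) -> [29]
insert(24) -> [24, 29]

Final heap: [24, 29]


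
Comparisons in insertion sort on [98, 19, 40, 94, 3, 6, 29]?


Algorithm: insertion sort
Input: [98, 19, 40, 94, 3, 6, 29]
Sorted: [3, 6, 19, 29, 40, 94, 98]

18


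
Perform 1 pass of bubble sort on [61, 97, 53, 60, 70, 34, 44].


Initial: [61, 97, 53, 60, 70, 34, 44]
Pass 1: [61, 53, 60, 70, 34, 44, 97] (5 swaps)

After 1 pass: [61, 53, 60, 70, 34, 44, 97]


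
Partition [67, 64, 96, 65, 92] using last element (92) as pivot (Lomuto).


Pivot: 92
  67 <= 92: advance i (no swap)
  64 <= 92: advance i (no swap)
  65 <= 92: swap -> [67, 64, 65, 96, 92]
Place pivot at 3: [67, 64, 65, 92, 96]

Partitioned: [67, 64, 65, 92, 96]


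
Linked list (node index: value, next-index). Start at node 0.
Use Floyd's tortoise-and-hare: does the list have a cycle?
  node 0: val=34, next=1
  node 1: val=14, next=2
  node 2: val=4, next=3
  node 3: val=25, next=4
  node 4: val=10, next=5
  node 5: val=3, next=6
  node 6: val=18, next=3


Floyd's tortoise (slow, +1) and hare (fast, +2):
  init: slow=0, fast=0
  step 1: slow=1, fast=2
  step 2: slow=2, fast=4
  step 3: slow=3, fast=6
  step 4: slow=4, fast=4
  slow == fast at node 4: cycle detected

Cycle: yes


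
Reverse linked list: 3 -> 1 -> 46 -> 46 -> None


Step 1: curr=3, set curr.next=prev(None) | reversed so far: 3
Step 2: curr=1, set curr.next=prev(3) | reversed so far: 1 -> 3
Step 3: curr=46, set curr.next=prev(1) | reversed so far: 46 -> 1 -> 3
Step 4: curr=46, set curr.next=prev(46) | reversed so far: 46 -> 46 -> 1 -> 3

46 -> 46 -> 1 -> 3 -> None


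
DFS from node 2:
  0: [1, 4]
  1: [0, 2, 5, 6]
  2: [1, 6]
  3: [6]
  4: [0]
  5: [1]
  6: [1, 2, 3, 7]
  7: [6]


Visit 2, push [6, 1]
Visit 1, push [6, 5, 0]
Visit 0, push [4]
Visit 4, push []
Visit 5, push []
Visit 6, push [7, 3]
Visit 3, push []
Visit 7, push []

DFS order: [2, 1, 0, 4, 5, 6, 3, 7]


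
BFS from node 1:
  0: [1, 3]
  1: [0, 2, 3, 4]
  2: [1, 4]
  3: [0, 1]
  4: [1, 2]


Visit 1, enqueue [0, 2, 3, 4]
Visit 0, enqueue []
Visit 2, enqueue []
Visit 3, enqueue []
Visit 4, enqueue []

BFS order: [1, 0, 2, 3, 4]


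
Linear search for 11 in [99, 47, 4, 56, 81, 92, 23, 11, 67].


i=0: 99!=11
i=1: 47!=11
i=2: 4!=11
i=3: 56!=11
i=4: 81!=11
i=5: 92!=11
i=6: 23!=11
i=7: 11==11 found!

Found at 7, 8 comps


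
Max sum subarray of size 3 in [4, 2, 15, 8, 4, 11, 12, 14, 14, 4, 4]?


[0:3]: 21
[1:4]: 25
[2:5]: 27
[3:6]: 23
[4:7]: 27
[5:8]: 37
[6:9]: 40
[7:10]: 32
[8:11]: 22

Max: 40 at [6:9]


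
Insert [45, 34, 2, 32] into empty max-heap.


Insert 45: [45]
Insert 34: [45, 34]
Insert 2: [45, 34, 2]
Insert 32: [45, 34, 2, 32]

Final heap: [45, 34, 2, 32]


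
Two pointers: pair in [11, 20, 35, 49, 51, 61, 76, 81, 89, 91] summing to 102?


lo=0(11)+hi=9(91)=102

Yes: 11+91=102


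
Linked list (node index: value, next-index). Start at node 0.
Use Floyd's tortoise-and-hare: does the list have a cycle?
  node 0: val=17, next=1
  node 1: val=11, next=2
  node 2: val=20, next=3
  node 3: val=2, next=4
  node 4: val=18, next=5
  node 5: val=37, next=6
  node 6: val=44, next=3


Floyd's tortoise (slow, +1) and hare (fast, +2):
  init: slow=0, fast=0
  step 1: slow=1, fast=2
  step 2: slow=2, fast=4
  step 3: slow=3, fast=6
  step 4: slow=4, fast=4
  slow == fast at node 4: cycle detected

Cycle: yes


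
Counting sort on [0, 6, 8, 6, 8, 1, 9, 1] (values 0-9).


Input: [0, 6, 8, 6, 8, 1, 9, 1]
Counts: [1, 2, 0, 0, 0, 0, 2, 0, 2, 1]

Sorted: [0, 1, 1, 6, 6, 8, 8, 9]


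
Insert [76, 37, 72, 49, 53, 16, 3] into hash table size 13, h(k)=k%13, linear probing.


Insert 76: h=11 -> slot 11
Insert 37: h=11, 1 probes -> slot 12
Insert 72: h=7 -> slot 7
Insert 49: h=10 -> slot 10
Insert 53: h=1 -> slot 1
Insert 16: h=3 -> slot 3
Insert 3: h=3, 1 probes -> slot 4

Table: [None, 53, None, 16, 3, None, None, 72, None, None, 49, 76, 37]


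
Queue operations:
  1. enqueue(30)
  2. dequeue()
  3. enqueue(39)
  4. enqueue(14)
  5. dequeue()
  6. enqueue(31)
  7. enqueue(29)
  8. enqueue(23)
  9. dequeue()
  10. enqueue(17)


enqueue(30) -> [30]
dequeue()->30, []
enqueue(39) -> [39]
enqueue(14) -> [39, 14]
dequeue()->39, [14]
enqueue(31) -> [14, 31]
enqueue(29) -> [14, 31, 29]
enqueue(23) -> [14, 31, 29, 23]
dequeue()->14, [31, 29, 23]
enqueue(17) -> [31, 29, 23, 17]

Final queue: [31, 29, 23, 17]


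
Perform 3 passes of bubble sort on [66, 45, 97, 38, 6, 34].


Initial: [66, 45, 97, 38, 6, 34]
Pass 1: [45, 66, 38, 6, 34, 97] (4 swaps)
Pass 2: [45, 38, 6, 34, 66, 97] (3 swaps)
Pass 3: [38, 6, 34, 45, 66, 97] (3 swaps)

After 3 passes: [38, 6, 34, 45, 66, 97]


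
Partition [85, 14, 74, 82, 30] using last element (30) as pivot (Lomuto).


Pivot: 30
  14 <= 30: swap -> [14, 85, 74, 82, 30]
Place pivot at 1: [14, 30, 74, 82, 85]

Partitioned: [14, 30, 74, 82, 85]


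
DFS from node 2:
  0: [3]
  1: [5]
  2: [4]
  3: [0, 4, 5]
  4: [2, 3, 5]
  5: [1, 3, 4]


Visit 2, push [4]
Visit 4, push [5, 3]
Visit 3, push [5, 0]
Visit 0, push []
Visit 5, push [1]
Visit 1, push []

DFS order: [2, 4, 3, 0, 5, 1]


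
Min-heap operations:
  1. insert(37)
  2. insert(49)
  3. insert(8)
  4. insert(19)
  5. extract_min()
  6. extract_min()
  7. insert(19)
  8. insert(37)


insert(37) -> [37]
insert(49) -> [37, 49]
insert(8) -> [8, 49, 37]
insert(19) -> [8, 19, 37, 49]
extract_min()->8, [19, 49, 37]
extract_min()->19, [37, 49]
insert(19) -> [19, 49, 37]
insert(37) -> [19, 37, 37, 49]

Final heap: [19, 37, 37, 49]


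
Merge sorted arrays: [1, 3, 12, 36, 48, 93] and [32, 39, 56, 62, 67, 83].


Take 1 from A
Take 3 from A
Take 12 from A
Take 32 from B
Take 36 from A
Take 39 from B
Take 48 from A
Take 56 from B
Take 62 from B
Take 67 from B
Take 83 from B

Merged: [1, 3, 12, 32, 36, 39, 48, 56, 62, 67, 83, 93]


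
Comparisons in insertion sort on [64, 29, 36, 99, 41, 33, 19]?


Algorithm: insertion sort
Input: [64, 29, 36, 99, 41, 33, 19]
Sorted: [19, 29, 33, 36, 41, 64, 99]

18


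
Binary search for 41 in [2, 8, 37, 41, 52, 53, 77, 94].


Step 1: lo=0, hi=7, mid=3, val=41

Found at index 3


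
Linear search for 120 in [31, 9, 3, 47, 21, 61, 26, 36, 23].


i=0: 31!=120
i=1: 9!=120
i=2: 3!=120
i=3: 47!=120
i=4: 21!=120
i=5: 61!=120
i=6: 26!=120
i=7: 36!=120
i=8: 23!=120

Not found, 9 comps


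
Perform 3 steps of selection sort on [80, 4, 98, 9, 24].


Initial: [80, 4, 98, 9, 24]
Step 1: min=4 at 1
  Swap: [4, 80, 98, 9, 24]
Step 2: min=9 at 3
  Swap: [4, 9, 98, 80, 24]
Step 3: min=24 at 4
  Swap: [4, 9, 24, 80, 98]

After 3 steps: [4, 9, 24, 80, 98]


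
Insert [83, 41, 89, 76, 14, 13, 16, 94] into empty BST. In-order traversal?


Insert 83: root
Insert 41: L from 83
Insert 89: R from 83
Insert 76: L from 83 -> R from 41
Insert 14: L from 83 -> L from 41
Insert 13: L from 83 -> L from 41 -> L from 14
Insert 16: L from 83 -> L from 41 -> R from 14
Insert 94: R from 83 -> R from 89

In-order: [13, 14, 16, 41, 76, 83, 89, 94]


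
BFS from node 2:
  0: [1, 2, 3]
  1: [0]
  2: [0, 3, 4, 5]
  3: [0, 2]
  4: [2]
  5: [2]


Visit 2, enqueue [0, 3, 4, 5]
Visit 0, enqueue [1]
Visit 3, enqueue []
Visit 4, enqueue []
Visit 5, enqueue []
Visit 1, enqueue []

BFS order: [2, 0, 3, 4, 5, 1]


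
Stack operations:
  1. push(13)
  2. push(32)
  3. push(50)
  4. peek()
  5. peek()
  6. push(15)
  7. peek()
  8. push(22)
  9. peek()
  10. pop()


push(13) -> [13]
push(32) -> [13, 32]
push(50) -> [13, 32, 50]
peek()->50
peek()->50
push(15) -> [13, 32, 50, 15]
peek()->15
push(22) -> [13, 32, 50, 15, 22]
peek()->22
pop()->22, [13, 32, 50, 15]

Final stack: [13, 32, 50, 15]


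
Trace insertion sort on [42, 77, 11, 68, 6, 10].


Initial: [42, 77, 11, 68, 6, 10]
Insert 77: [42, 77, 11, 68, 6, 10]
Insert 11: [11, 42, 77, 68, 6, 10]
Insert 68: [11, 42, 68, 77, 6, 10]
Insert 6: [6, 11, 42, 68, 77, 10]
Insert 10: [6, 10, 11, 42, 68, 77]

Sorted: [6, 10, 11, 42, 68, 77]


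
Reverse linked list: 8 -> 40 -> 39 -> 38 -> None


Step 1: curr=8, set curr.next=prev(None) | reversed so far: 8
Step 2: curr=40, set curr.next=prev(8) | reversed so far: 40 -> 8
Step 3: curr=39, set curr.next=prev(40) | reversed so far: 39 -> 40 -> 8
Step 4: curr=38, set curr.next=prev(39) | reversed so far: 38 -> 39 -> 40 -> 8

38 -> 39 -> 40 -> 8 -> None


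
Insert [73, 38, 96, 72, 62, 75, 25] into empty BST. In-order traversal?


Insert 73: root
Insert 38: L from 73
Insert 96: R from 73
Insert 72: L from 73 -> R from 38
Insert 62: L from 73 -> R from 38 -> L from 72
Insert 75: R from 73 -> L from 96
Insert 25: L from 73 -> L from 38

In-order: [25, 38, 62, 72, 73, 75, 96]


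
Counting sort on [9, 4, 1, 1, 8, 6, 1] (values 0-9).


Input: [9, 4, 1, 1, 8, 6, 1]
Counts: [0, 3, 0, 0, 1, 0, 1, 0, 1, 1]

Sorted: [1, 1, 1, 4, 6, 8, 9]


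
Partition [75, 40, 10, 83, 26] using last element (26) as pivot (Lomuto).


Pivot: 26
  10 <= 26: swap -> [10, 40, 75, 83, 26]
Place pivot at 1: [10, 26, 75, 83, 40]

Partitioned: [10, 26, 75, 83, 40]


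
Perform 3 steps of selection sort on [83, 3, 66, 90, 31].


Initial: [83, 3, 66, 90, 31]
Step 1: min=3 at 1
  Swap: [3, 83, 66, 90, 31]
Step 2: min=31 at 4
  Swap: [3, 31, 66, 90, 83]
Step 3: min=66 at 2
  Swap: [3, 31, 66, 90, 83]

After 3 steps: [3, 31, 66, 90, 83]


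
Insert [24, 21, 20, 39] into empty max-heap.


Insert 24: [24]
Insert 21: [24, 21]
Insert 20: [24, 21, 20]
Insert 39: [39, 24, 20, 21]

Final heap: [39, 24, 20, 21]


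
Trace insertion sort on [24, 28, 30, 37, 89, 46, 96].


Initial: [24, 28, 30, 37, 89, 46, 96]
Insert 28: [24, 28, 30, 37, 89, 46, 96]
Insert 30: [24, 28, 30, 37, 89, 46, 96]
Insert 37: [24, 28, 30, 37, 89, 46, 96]
Insert 89: [24, 28, 30, 37, 89, 46, 96]
Insert 46: [24, 28, 30, 37, 46, 89, 96]
Insert 96: [24, 28, 30, 37, 46, 89, 96]

Sorted: [24, 28, 30, 37, 46, 89, 96]


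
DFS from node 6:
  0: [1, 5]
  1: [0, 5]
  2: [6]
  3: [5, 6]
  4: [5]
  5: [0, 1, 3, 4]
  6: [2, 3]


Visit 6, push [3, 2]
Visit 2, push []
Visit 3, push [5]
Visit 5, push [4, 1, 0]
Visit 0, push [1]
Visit 1, push []
Visit 4, push []

DFS order: [6, 2, 3, 5, 0, 1, 4]


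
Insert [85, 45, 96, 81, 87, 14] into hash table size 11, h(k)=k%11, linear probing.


Insert 85: h=8 -> slot 8
Insert 45: h=1 -> slot 1
Insert 96: h=8, 1 probes -> slot 9
Insert 81: h=4 -> slot 4
Insert 87: h=10 -> slot 10
Insert 14: h=3 -> slot 3

Table: [None, 45, None, 14, 81, None, None, None, 85, 96, 87]


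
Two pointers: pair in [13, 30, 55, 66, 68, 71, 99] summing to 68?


lo=0(13)+hi=6(99)=112
lo=0(13)+hi=5(71)=84
lo=0(13)+hi=4(68)=81
lo=0(13)+hi=3(66)=79
lo=0(13)+hi=2(55)=68

Yes: 13+55=68


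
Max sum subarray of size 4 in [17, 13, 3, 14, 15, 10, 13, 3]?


[0:4]: 47
[1:5]: 45
[2:6]: 42
[3:7]: 52
[4:8]: 41

Max: 52 at [3:7]


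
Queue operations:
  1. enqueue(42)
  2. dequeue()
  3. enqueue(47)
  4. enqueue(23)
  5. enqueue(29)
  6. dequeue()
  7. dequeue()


enqueue(42) -> [42]
dequeue()->42, []
enqueue(47) -> [47]
enqueue(23) -> [47, 23]
enqueue(29) -> [47, 23, 29]
dequeue()->47, [23, 29]
dequeue()->23, [29]

Final queue: [29]


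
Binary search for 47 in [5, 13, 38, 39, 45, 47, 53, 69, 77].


Step 1: lo=0, hi=8, mid=4, val=45
Step 2: lo=5, hi=8, mid=6, val=53
Step 3: lo=5, hi=5, mid=5, val=47

Found at index 5


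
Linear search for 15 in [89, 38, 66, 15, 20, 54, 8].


i=0: 89!=15
i=1: 38!=15
i=2: 66!=15
i=3: 15==15 found!

Found at 3, 4 comps


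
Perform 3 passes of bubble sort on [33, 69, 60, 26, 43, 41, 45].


Initial: [33, 69, 60, 26, 43, 41, 45]
Pass 1: [33, 60, 26, 43, 41, 45, 69] (5 swaps)
Pass 2: [33, 26, 43, 41, 45, 60, 69] (4 swaps)
Pass 3: [26, 33, 41, 43, 45, 60, 69] (2 swaps)

After 3 passes: [26, 33, 41, 43, 45, 60, 69]


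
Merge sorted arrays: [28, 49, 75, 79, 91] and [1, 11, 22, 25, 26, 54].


Take 1 from B
Take 11 from B
Take 22 from B
Take 25 from B
Take 26 from B
Take 28 from A
Take 49 from A
Take 54 from B

Merged: [1, 11, 22, 25, 26, 28, 49, 54, 75, 79, 91]


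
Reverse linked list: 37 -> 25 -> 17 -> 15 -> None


Step 1: curr=37, set curr.next=prev(None) | reversed so far: 37
Step 2: curr=25, set curr.next=prev(37) | reversed so far: 25 -> 37
Step 3: curr=17, set curr.next=prev(25) | reversed so far: 17 -> 25 -> 37
Step 4: curr=15, set curr.next=prev(17) | reversed so far: 15 -> 17 -> 25 -> 37

15 -> 17 -> 25 -> 37 -> None


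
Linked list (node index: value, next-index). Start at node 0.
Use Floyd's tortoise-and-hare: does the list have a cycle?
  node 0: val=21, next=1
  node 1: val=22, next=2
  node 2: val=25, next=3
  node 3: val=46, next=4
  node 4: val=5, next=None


Floyd's tortoise (slow, +1) and hare (fast, +2):
  init: slow=0, fast=0
  step 1: slow=1, fast=2
  step 2: slow=2, fast=4
  step 3: fast -> None, no cycle

Cycle: no


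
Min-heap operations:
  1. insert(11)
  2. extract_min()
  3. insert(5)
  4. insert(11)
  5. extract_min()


insert(11) -> [11]
extract_min()->11, []
insert(5) -> [5]
insert(11) -> [5, 11]
extract_min()->5, [11]

Final heap: [11]


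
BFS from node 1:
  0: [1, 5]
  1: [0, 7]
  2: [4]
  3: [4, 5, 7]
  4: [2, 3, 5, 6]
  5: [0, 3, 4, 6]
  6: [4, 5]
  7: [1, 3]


Visit 1, enqueue [0, 7]
Visit 0, enqueue [5]
Visit 7, enqueue [3]
Visit 5, enqueue [4, 6]
Visit 3, enqueue []
Visit 4, enqueue [2]
Visit 6, enqueue []
Visit 2, enqueue []

BFS order: [1, 0, 7, 5, 3, 4, 6, 2]


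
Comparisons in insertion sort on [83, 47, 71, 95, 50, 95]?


Algorithm: insertion sort
Input: [83, 47, 71, 95, 50, 95]
Sorted: [47, 50, 71, 83, 95, 95]

9


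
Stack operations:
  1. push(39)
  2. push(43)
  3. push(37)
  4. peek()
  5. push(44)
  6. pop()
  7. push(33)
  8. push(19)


push(39) -> [39]
push(43) -> [39, 43]
push(37) -> [39, 43, 37]
peek()->37
push(44) -> [39, 43, 37, 44]
pop()->44, [39, 43, 37]
push(33) -> [39, 43, 37, 33]
push(19) -> [39, 43, 37, 33, 19]

Final stack: [39, 43, 37, 33, 19]


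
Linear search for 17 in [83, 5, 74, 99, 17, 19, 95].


i=0: 83!=17
i=1: 5!=17
i=2: 74!=17
i=3: 99!=17
i=4: 17==17 found!

Found at 4, 5 comps


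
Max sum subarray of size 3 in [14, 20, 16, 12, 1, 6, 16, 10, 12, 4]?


[0:3]: 50
[1:4]: 48
[2:5]: 29
[3:6]: 19
[4:7]: 23
[5:8]: 32
[6:9]: 38
[7:10]: 26

Max: 50 at [0:3]


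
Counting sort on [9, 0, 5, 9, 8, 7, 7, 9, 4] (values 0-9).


Input: [9, 0, 5, 9, 8, 7, 7, 9, 4]
Counts: [1, 0, 0, 0, 1, 1, 0, 2, 1, 3]

Sorted: [0, 4, 5, 7, 7, 8, 9, 9, 9]


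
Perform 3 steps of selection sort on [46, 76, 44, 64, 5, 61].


Initial: [46, 76, 44, 64, 5, 61]
Step 1: min=5 at 4
  Swap: [5, 76, 44, 64, 46, 61]
Step 2: min=44 at 2
  Swap: [5, 44, 76, 64, 46, 61]
Step 3: min=46 at 4
  Swap: [5, 44, 46, 64, 76, 61]

After 3 steps: [5, 44, 46, 64, 76, 61]


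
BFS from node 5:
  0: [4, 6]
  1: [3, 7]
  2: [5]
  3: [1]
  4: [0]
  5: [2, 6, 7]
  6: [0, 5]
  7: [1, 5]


Visit 5, enqueue [2, 6, 7]
Visit 2, enqueue []
Visit 6, enqueue [0]
Visit 7, enqueue [1]
Visit 0, enqueue [4]
Visit 1, enqueue [3]
Visit 4, enqueue []
Visit 3, enqueue []

BFS order: [5, 2, 6, 7, 0, 1, 4, 3]


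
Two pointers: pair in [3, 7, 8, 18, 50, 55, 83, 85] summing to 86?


lo=0(3)+hi=7(85)=88
lo=0(3)+hi=6(83)=86

Yes: 3+83=86


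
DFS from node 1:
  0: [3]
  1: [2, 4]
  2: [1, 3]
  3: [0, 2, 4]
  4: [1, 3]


Visit 1, push [4, 2]
Visit 2, push [3]
Visit 3, push [4, 0]
Visit 0, push []
Visit 4, push []

DFS order: [1, 2, 3, 0, 4]


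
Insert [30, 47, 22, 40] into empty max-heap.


Insert 30: [30]
Insert 47: [47, 30]
Insert 22: [47, 30, 22]
Insert 40: [47, 40, 22, 30]

Final heap: [47, 40, 22, 30]


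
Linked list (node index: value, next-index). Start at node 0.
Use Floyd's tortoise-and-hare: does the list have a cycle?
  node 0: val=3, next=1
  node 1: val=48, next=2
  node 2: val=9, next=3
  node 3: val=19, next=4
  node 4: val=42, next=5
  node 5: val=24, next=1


Floyd's tortoise (slow, +1) and hare (fast, +2):
  init: slow=0, fast=0
  step 1: slow=1, fast=2
  step 2: slow=2, fast=4
  step 3: slow=3, fast=1
  step 4: slow=4, fast=3
  step 5: slow=5, fast=5
  slow == fast at node 5: cycle detected

Cycle: yes


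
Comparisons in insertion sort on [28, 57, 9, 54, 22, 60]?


Algorithm: insertion sort
Input: [28, 57, 9, 54, 22, 60]
Sorted: [9, 22, 28, 54, 57, 60]

10


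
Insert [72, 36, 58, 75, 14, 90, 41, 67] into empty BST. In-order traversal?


Insert 72: root
Insert 36: L from 72
Insert 58: L from 72 -> R from 36
Insert 75: R from 72
Insert 14: L from 72 -> L from 36
Insert 90: R from 72 -> R from 75
Insert 41: L from 72 -> R from 36 -> L from 58
Insert 67: L from 72 -> R from 36 -> R from 58

In-order: [14, 36, 41, 58, 67, 72, 75, 90]


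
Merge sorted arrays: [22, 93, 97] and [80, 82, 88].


Take 22 from A
Take 80 from B
Take 82 from B
Take 88 from B

Merged: [22, 80, 82, 88, 93, 97]


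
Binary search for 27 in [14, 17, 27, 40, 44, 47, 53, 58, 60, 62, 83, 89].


Step 1: lo=0, hi=11, mid=5, val=47
Step 2: lo=0, hi=4, mid=2, val=27

Found at index 2


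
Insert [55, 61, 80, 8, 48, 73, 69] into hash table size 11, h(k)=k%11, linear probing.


Insert 55: h=0 -> slot 0
Insert 61: h=6 -> slot 6
Insert 80: h=3 -> slot 3
Insert 8: h=8 -> slot 8
Insert 48: h=4 -> slot 4
Insert 73: h=7 -> slot 7
Insert 69: h=3, 2 probes -> slot 5

Table: [55, None, None, 80, 48, 69, 61, 73, 8, None, None]


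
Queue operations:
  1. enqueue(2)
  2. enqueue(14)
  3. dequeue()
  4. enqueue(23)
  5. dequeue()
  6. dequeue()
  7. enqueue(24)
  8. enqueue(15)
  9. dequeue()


enqueue(2) -> [2]
enqueue(14) -> [2, 14]
dequeue()->2, [14]
enqueue(23) -> [14, 23]
dequeue()->14, [23]
dequeue()->23, []
enqueue(24) -> [24]
enqueue(15) -> [24, 15]
dequeue()->24, [15]

Final queue: [15]


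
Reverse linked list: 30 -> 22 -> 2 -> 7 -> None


Step 1: curr=30, set curr.next=prev(None) | reversed so far: 30
Step 2: curr=22, set curr.next=prev(30) | reversed so far: 22 -> 30
Step 3: curr=2, set curr.next=prev(22) | reversed so far: 2 -> 22 -> 30
Step 4: curr=7, set curr.next=prev(2) | reversed so far: 7 -> 2 -> 22 -> 30

7 -> 2 -> 22 -> 30 -> None


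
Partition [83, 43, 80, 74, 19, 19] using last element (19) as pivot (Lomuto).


Pivot: 19
  19 <= 19: swap -> [19, 43, 80, 74, 83, 19]
Place pivot at 1: [19, 19, 80, 74, 83, 43]

Partitioned: [19, 19, 80, 74, 83, 43]


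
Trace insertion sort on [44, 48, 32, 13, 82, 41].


Initial: [44, 48, 32, 13, 82, 41]
Insert 48: [44, 48, 32, 13, 82, 41]
Insert 32: [32, 44, 48, 13, 82, 41]
Insert 13: [13, 32, 44, 48, 82, 41]
Insert 82: [13, 32, 44, 48, 82, 41]
Insert 41: [13, 32, 41, 44, 48, 82]

Sorted: [13, 32, 41, 44, 48, 82]


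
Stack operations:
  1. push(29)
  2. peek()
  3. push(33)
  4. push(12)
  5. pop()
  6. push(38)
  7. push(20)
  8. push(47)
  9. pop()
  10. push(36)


push(29) -> [29]
peek()->29
push(33) -> [29, 33]
push(12) -> [29, 33, 12]
pop()->12, [29, 33]
push(38) -> [29, 33, 38]
push(20) -> [29, 33, 38, 20]
push(47) -> [29, 33, 38, 20, 47]
pop()->47, [29, 33, 38, 20]
push(36) -> [29, 33, 38, 20, 36]

Final stack: [29, 33, 38, 20, 36]


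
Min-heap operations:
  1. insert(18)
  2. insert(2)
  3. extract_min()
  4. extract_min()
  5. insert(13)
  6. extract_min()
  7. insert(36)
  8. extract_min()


insert(18) -> [18]
insert(2) -> [2, 18]
extract_min()->2, [18]
extract_min()->18, []
insert(13) -> [13]
extract_min()->13, []
insert(36) -> [36]
extract_min()->36, []

Final heap: []


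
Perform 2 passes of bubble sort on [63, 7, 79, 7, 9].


Initial: [63, 7, 79, 7, 9]
Pass 1: [7, 63, 7, 9, 79] (3 swaps)
Pass 2: [7, 7, 9, 63, 79] (2 swaps)

After 2 passes: [7, 7, 9, 63, 79]


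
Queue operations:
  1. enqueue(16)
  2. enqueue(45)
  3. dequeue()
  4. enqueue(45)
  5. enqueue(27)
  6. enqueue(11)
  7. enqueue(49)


enqueue(16) -> [16]
enqueue(45) -> [16, 45]
dequeue()->16, [45]
enqueue(45) -> [45, 45]
enqueue(27) -> [45, 45, 27]
enqueue(11) -> [45, 45, 27, 11]
enqueue(49) -> [45, 45, 27, 11, 49]

Final queue: [45, 45, 27, 11, 49]


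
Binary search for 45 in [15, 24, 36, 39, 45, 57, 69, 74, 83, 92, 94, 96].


Step 1: lo=0, hi=11, mid=5, val=57
Step 2: lo=0, hi=4, mid=2, val=36
Step 3: lo=3, hi=4, mid=3, val=39
Step 4: lo=4, hi=4, mid=4, val=45

Found at index 4


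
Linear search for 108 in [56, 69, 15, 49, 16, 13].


i=0: 56!=108
i=1: 69!=108
i=2: 15!=108
i=3: 49!=108
i=4: 16!=108
i=5: 13!=108

Not found, 6 comps


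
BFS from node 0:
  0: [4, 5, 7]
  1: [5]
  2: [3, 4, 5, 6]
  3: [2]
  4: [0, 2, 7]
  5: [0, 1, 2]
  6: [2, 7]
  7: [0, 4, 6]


Visit 0, enqueue [4, 5, 7]
Visit 4, enqueue [2]
Visit 5, enqueue [1]
Visit 7, enqueue [6]
Visit 2, enqueue [3]
Visit 1, enqueue []
Visit 6, enqueue []
Visit 3, enqueue []

BFS order: [0, 4, 5, 7, 2, 1, 6, 3]


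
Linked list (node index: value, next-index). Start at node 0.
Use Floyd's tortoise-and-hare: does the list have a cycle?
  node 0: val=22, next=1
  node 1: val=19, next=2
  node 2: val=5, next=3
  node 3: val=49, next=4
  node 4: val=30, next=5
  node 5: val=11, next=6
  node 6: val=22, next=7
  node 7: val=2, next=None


Floyd's tortoise (slow, +1) and hare (fast, +2):
  init: slow=0, fast=0
  step 1: slow=1, fast=2
  step 2: slow=2, fast=4
  step 3: slow=3, fast=6
  step 4: fast 6->7->None, no cycle

Cycle: no


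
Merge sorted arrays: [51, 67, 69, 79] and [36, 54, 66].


Take 36 from B
Take 51 from A
Take 54 from B
Take 66 from B

Merged: [36, 51, 54, 66, 67, 69, 79]


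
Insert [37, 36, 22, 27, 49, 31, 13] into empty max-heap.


Insert 37: [37]
Insert 36: [37, 36]
Insert 22: [37, 36, 22]
Insert 27: [37, 36, 22, 27]
Insert 49: [49, 37, 22, 27, 36]
Insert 31: [49, 37, 31, 27, 36, 22]
Insert 13: [49, 37, 31, 27, 36, 22, 13]

Final heap: [49, 37, 31, 27, 36, 22, 13]


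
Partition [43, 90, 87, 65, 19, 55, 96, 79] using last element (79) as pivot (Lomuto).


Pivot: 79
  43 <= 79: advance i (no swap)
  65 <= 79: swap -> [43, 65, 87, 90, 19, 55, 96, 79]
  19 <= 79: swap -> [43, 65, 19, 90, 87, 55, 96, 79]
  55 <= 79: swap -> [43, 65, 19, 55, 87, 90, 96, 79]
Place pivot at 4: [43, 65, 19, 55, 79, 90, 96, 87]

Partitioned: [43, 65, 19, 55, 79, 90, 96, 87]


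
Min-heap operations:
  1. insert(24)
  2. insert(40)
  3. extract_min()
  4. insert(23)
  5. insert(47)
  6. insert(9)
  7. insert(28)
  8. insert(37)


insert(24) -> [24]
insert(40) -> [24, 40]
extract_min()->24, [40]
insert(23) -> [23, 40]
insert(47) -> [23, 40, 47]
insert(9) -> [9, 23, 47, 40]
insert(28) -> [9, 23, 47, 40, 28]
insert(37) -> [9, 23, 37, 40, 28, 47]

Final heap: [9, 23, 37, 40, 28, 47]


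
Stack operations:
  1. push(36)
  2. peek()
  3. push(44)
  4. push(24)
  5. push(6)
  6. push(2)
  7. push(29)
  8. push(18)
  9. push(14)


push(36) -> [36]
peek()->36
push(44) -> [36, 44]
push(24) -> [36, 44, 24]
push(6) -> [36, 44, 24, 6]
push(2) -> [36, 44, 24, 6, 2]
push(29) -> [36, 44, 24, 6, 2, 29]
push(18) -> [36, 44, 24, 6, 2, 29, 18]
push(14) -> [36, 44, 24, 6, 2, 29, 18, 14]

Final stack: [36, 44, 24, 6, 2, 29, 18, 14]


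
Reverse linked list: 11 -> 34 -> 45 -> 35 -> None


Step 1: curr=11, set curr.next=prev(None) | reversed so far: 11
Step 2: curr=34, set curr.next=prev(11) | reversed so far: 34 -> 11
Step 3: curr=45, set curr.next=prev(34) | reversed so far: 45 -> 34 -> 11
Step 4: curr=35, set curr.next=prev(45) | reversed so far: 35 -> 45 -> 34 -> 11

35 -> 45 -> 34 -> 11 -> None


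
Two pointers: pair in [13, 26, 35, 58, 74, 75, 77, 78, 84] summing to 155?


lo=0(13)+hi=8(84)=97
lo=1(26)+hi=8(84)=110
lo=2(35)+hi=8(84)=119
lo=3(58)+hi=8(84)=142
lo=4(74)+hi=8(84)=158
lo=4(74)+hi=7(78)=152
lo=5(75)+hi=7(78)=153
lo=6(77)+hi=7(78)=155

Yes: 77+78=155


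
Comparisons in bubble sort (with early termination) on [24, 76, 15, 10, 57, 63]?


Algorithm: bubble sort (with early termination)
Input: [24, 76, 15, 10, 57, 63]
Sorted: [10, 15, 24, 57, 63, 76]

14


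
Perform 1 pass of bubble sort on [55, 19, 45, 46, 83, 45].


Initial: [55, 19, 45, 46, 83, 45]
Pass 1: [19, 45, 46, 55, 45, 83] (4 swaps)

After 1 pass: [19, 45, 46, 55, 45, 83]


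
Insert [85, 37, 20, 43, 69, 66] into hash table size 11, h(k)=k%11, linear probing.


Insert 85: h=8 -> slot 8
Insert 37: h=4 -> slot 4
Insert 20: h=9 -> slot 9
Insert 43: h=10 -> slot 10
Insert 69: h=3 -> slot 3
Insert 66: h=0 -> slot 0

Table: [66, None, None, 69, 37, None, None, None, 85, 20, 43]


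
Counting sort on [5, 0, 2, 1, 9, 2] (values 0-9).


Input: [5, 0, 2, 1, 9, 2]
Counts: [1, 1, 2, 0, 0, 1, 0, 0, 0, 1]

Sorted: [0, 1, 2, 2, 5, 9]


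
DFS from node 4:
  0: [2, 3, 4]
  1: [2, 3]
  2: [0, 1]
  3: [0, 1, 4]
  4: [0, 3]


Visit 4, push [3, 0]
Visit 0, push [3, 2]
Visit 2, push [1]
Visit 1, push [3]
Visit 3, push []

DFS order: [4, 0, 2, 1, 3]


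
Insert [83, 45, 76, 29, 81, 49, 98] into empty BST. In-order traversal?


Insert 83: root
Insert 45: L from 83
Insert 76: L from 83 -> R from 45
Insert 29: L from 83 -> L from 45
Insert 81: L from 83 -> R from 45 -> R from 76
Insert 49: L from 83 -> R from 45 -> L from 76
Insert 98: R from 83

In-order: [29, 45, 49, 76, 81, 83, 98]


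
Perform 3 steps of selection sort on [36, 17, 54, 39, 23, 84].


Initial: [36, 17, 54, 39, 23, 84]
Step 1: min=17 at 1
  Swap: [17, 36, 54, 39, 23, 84]
Step 2: min=23 at 4
  Swap: [17, 23, 54, 39, 36, 84]
Step 3: min=36 at 4
  Swap: [17, 23, 36, 39, 54, 84]

After 3 steps: [17, 23, 36, 39, 54, 84]


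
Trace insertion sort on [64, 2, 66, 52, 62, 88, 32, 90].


Initial: [64, 2, 66, 52, 62, 88, 32, 90]
Insert 2: [2, 64, 66, 52, 62, 88, 32, 90]
Insert 66: [2, 64, 66, 52, 62, 88, 32, 90]
Insert 52: [2, 52, 64, 66, 62, 88, 32, 90]
Insert 62: [2, 52, 62, 64, 66, 88, 32, 90]
Insert 88: [2, 52, 62, 64, 66, 88, 32, 90]
Insert 32: [2, 32, 52, 62, 64, 66, 88, 90]
Insert 90: [2, 32, 52, 62, 64, 66, 88, 90]

Sorted: [2, 32, 52, 62, 64, 66, 88, 90]


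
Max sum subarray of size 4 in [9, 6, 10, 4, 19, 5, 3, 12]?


[0:4]: 29
[1:5]: 39
[2:6]: 38
[3:7]: 31
[4:8]: 39

Max: 39 at [1:5]


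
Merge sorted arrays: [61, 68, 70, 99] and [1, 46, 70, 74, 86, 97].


Take 1 from B
Take 46 from B
Take 61 from A
Take 68 from A
Take 70 from A
Take 70 from B
Take 74 from B
Take 86 from B
Take 97 from B

Merged: [1, 46, 61, 68, 70, 70, 74, 86, 97, 99]


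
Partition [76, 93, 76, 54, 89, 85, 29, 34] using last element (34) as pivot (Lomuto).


Pivot: 34
  29 <= 34: swap -> [29, 93, 76, 54, 89, 85, 76, 34]
Place pivot at 1: [29, 34, 76, 54, 89, 85, 76, 93]

Partitioned: [29, 34, 76, 54, 89, 85, 76, 93]


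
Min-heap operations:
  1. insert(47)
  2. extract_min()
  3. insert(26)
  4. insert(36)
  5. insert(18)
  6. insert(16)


insert(47) -> [47]
extract_min()->47, []
insert(26) -> [26]
insert(36) -> [26, 36]
insert(18) -> [18, 36, 26]
insert(16) -> [16, 18, 26, 36]

Final heap: [16, 18, 26, 36]


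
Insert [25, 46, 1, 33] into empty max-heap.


Insert 25: [25]
Insert 46: [46, 25]
Insert 1: [46, 25, 1]
Insert 33: [46, 33, 1, 25]

Final heap: [46, 33, 1, 25]


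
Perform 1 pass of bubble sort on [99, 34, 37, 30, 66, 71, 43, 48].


Initial: [99, 34, 37, 30, 66, 71, 43, 48]
Pass 1: [34, 37, 30, 66, 71, 43, 48, 99] (7 swaps)

After 1 pass: [34, 37, 30, 66, 71, 43, 48, 99]


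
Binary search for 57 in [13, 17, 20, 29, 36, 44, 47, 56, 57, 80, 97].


Step 1: lo=0, hi=10, mid=5, val=44
Step 2: lo=6, hi=10, mid=8, val=57

Found at index 8


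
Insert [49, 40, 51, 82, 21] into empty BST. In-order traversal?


Insert 49: root
Insert 40: L from 49
Insert 51: R from 49
Insert 82: R from 49 -> R from 51
Insert 21: L from 49 -> L from 40

In-order: [21, 40, 49, 51, 82]


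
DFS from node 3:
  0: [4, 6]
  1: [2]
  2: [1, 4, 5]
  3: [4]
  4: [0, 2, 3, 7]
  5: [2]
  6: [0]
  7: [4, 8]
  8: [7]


Visit 3, push [4]
Visit 4, push [7, 2, 0]
Visit 0, push [6]
Visit 6, push []
Visit 2, push [5, 1]
Visit 1, push []
Visit 5, push []
Visit 7, push [8]
Visit 8, push []

DFS order: [3, 4, 0, 6, 2, 1, 5, 7, 8]


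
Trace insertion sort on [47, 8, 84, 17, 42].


Initial: [47, 8, 84, 17, 42]
Insert 8: [8, 47, 84, 17, 42]
Insert 84: [8, 47, 84, 17, 42]
Insert 17: [8, 17, 47, 84, 42]
Insert 42: [8, 17, 42, 47, 84]

Sorted: [8, 17, 42, 47, 84]


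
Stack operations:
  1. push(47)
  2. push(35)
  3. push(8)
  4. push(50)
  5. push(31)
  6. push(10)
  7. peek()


push(47) -> [47]
push(35) -> [47, 35]
push(8) -> [47, 35, 8]
push(50) -> [47, 35, 8, 50]
push(31) -> [47, 35, 8, 50, 31]
push(10) -> [47, 35, 8, 50, 31, 10]
peek()->10

Final stack: [47, 35, 8, 50, 31, 10]


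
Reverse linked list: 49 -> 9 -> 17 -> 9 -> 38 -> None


Step 1: curr=49, set curr.next=prev(None) | reversed so far: 49
Step 2: curr=9, set curr.next=prev(49) | reversed so far: 9 -> 49
Step 3: curr=17, set curr.next=prev(9) | reversed so far: 17 -> 9 -> 49
Step 4: curr=9, set curr.next=prev(17) | reversed so far: 9 -> 17 -> 9 -> 49
Step 5: curr=38, set curr.next=prev(9) | reversed so far: 38 -> 9 -> 17 -> 9 -> 49

38 -> 9 -> 17 -> 9 -> 49 -> None


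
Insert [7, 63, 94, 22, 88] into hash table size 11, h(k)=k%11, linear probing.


Insert 7: h=7 -> slot 7
Insert 63: h=8 -> slot 8
Insert 94: h=6 -> slot 6
Insert 22: h=0 -> slot 0
Insert 88: h=0, 1 probes -> slot 1

Table: [22, 88, None, None, None, None, 94, 7, 63, None, None]


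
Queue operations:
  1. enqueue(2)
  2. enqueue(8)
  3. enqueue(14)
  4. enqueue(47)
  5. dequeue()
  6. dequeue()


enqueue(2) -> [2]
enqueue(8) -> [2, 8]
enqueue(14) -> [2, 8, 14]
enqueue(47) -> [2, 8, 14, 47]
dequeue()->2, [8, 14, 47]
dequeue()->8, [14, 47]

Final queue: [14, 47]


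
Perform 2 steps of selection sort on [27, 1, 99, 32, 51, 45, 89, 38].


Initial: [27, 1, 99, 32, 51, 45, 89, 38]
Step 1: min=1 at 1
  Swap: [1, 27, 99, 32, 51, 45, 89, 38]
Step 2: min=27 at 1
  Swap: [1, 27, 99, 32, 51, 45, 89, 38]

After 2 steps: [1, 27, 99, 32, 51, 45, 89, 38]


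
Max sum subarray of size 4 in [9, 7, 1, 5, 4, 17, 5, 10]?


[0:4]: 22
[1:5]: 17
[2:6]: 27
[3:7]: 31
[4:8]: 36

Max: 36 at [4:8]


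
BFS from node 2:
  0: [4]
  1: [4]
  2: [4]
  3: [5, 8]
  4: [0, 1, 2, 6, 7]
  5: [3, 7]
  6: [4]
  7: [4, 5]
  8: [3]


Visit 2, enqueue [4]
Visit 4, enqueue [0, 1, 6, 7]
Visit 0, enqueue []
Visit 1, enqueue []
Visit 6, enqueue []
Visit 7, enqueue [5]
Visit 5, enqueue [3]
Visit 3, enqueue [8]
Visit 8, enqueue []

BFS order: [2, 4, 0, 1, 6, 7, 5, 3, 8]


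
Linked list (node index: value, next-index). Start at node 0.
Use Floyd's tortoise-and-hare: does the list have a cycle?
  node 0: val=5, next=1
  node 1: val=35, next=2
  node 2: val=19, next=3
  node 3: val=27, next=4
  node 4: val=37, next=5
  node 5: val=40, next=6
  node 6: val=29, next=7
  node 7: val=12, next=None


Floyd's tortoise (slow, +1) and hare (fast, +2):
  init: slow=0, fast=0
  step 1: slow=1, fast=2
  step 2: slow=2, fast=4
  step 3: slow=3, fast=6
  step 4: fast 6->7->None, no cycle

Cycle: no


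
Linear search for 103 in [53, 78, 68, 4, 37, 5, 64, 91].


i=0: 53!=103
i=1: 78!=103
i=2: 68!=103
i=3: 4!=103
i=4: 37!=103
i=5: 5!=103
i=6: 64!=103
i=7: 91!=103

Not found, 8 comps


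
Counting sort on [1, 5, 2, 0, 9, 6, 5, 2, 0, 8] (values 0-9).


Input: [1, 5, 2, 0, 9, 6, 5, 2, 0, 8]
Counts: [2, 1, 2, 0, 0, 2, 1, 0, 1, 1]

Sorted: [0, 0, 1, 2, 2, 5, 5, 6, 8, 9]


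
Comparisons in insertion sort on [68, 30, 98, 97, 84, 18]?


Algorithm: insertion sort
Input: [68, 30, 98, 97, 84, 18]
Sorted: [18, 30, 68, 84, 97, 98]

12


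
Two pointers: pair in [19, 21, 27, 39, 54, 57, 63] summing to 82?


lo=0(19)+hi=6(63)=82

Yes: 19+63=82


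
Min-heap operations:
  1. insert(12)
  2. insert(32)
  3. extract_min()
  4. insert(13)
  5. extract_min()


insert(12) -> [12]
insert(32) -> [12, 32]
extract_min()->12, [32]
insert(13) -> [13, 32]
extract_min()->13, [32]

Final heap: [32]


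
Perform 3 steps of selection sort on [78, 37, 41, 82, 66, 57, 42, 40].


Initial: [78, 37, 41, 82, 66, 57, 42, 40]
Step 1: min=37 at 1
  Swap: [37, 78, 41, 82, 66, 57, 42, 40]
Step 2: min=40 at 7
  Swap: [37, 40, 41, 82, 66, 57, 42, 78]
Step 3: min=41 at 2
  Swap: [37, 40, 41, 82, 66, 57, 42, 78]

After 3 steps: [37, 40, 41, 82, 66, 57, 42, 78]


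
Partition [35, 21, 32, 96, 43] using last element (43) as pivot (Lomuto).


Pivot: 43
  35 <= 43: advance i (no swap)
  21 <= 43: advance i (no swap)
  32 <= 43: advance i (no swap)
Place pivot at 3: [35, 21, 32, 43, 96]

Partitioned: [35, 21, 32, 43, 96]


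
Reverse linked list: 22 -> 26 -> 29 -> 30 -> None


Step 1: curr=22, set curr.next=prev(None) | reversed so far: 22
Step 2: curr=26, set curr.next=prev(22) | reversed so far: 26 -> 22
Step 3: curr=29, set curr.next=prev(26) | reversed so far: 29 -> 26 -> 22
Step 4: curr=30, set curr.next=prev(29) | reversed so far: 30 -> 29 -> 26 -> 22

30 -> 29 -> 26 -> 22 -> None
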